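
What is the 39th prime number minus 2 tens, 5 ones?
The 39th prime number = 167
Convert 2 tens, 5 ones (place-value notation) → 2×10 + 5 = 25 (decimal)
Compute 167 - 25 = 142
142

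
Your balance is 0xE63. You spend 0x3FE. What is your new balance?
Convert 0xE63 (hexadecimal) → 14×256 + 6×16 + 3 = 3683 (decimal)
Convert 0x3FE (hexadecimal) → 3×256 + 15×16 + 14 = 1022 (decimal)
Compute 3683 - 1022 = 2661
2661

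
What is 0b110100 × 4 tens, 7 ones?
Convert 0b110100 (binary) → 32 + 16 + 4 = 52 (decimal)
Convert 4 tens, 7 ones (place-value notation) → 4×10 + 7 = 47 (decimal)
Compute 52 × 47 = 2444
2444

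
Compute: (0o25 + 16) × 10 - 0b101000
Convert 0o25 (octal) → 2×8 + 5 = 21 (decimal)
Convert 0b101000 (binary) → 32 + 8 = 40 (decimal)
Expression in decimal: (21 + 16) × 10 - 40
Parentheses first: 21 + 16 = 37
Multiply: 37 × 10 = 370
Subtract: 370 - 40 = 330
330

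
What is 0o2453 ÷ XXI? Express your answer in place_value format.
Convert 0o2453 (octal) → 2×512 + 4×64 + 5×8 + 3 = 1323 (decimal)
Convert XXI (Roman numeral) → 10 + 10 + 1 = 21 (decimal)
Compute 1323 ÷ 21 = 63
Convert 63 (decimal) → 63 = 6×10 + 3 → 6 tens, 3 ones (place-value notation)
6 tens, 3 ones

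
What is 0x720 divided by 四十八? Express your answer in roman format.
Convert 0x720 (hexadecimal) → 7×256 + 2×16 = 1824 (decimal)
Convert 四十八 (Chinese numeral) → 4×10 + 8 = 48 (decimal)
Compute 1824 ÷ 48 = 38
Convert 38 (decimal) → 38 = 10 + 10 + 10 + 5 + 1 + 1 + 1 → XXXVIII (Roman numeral)
XXXVIII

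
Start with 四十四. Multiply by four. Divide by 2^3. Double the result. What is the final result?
Convert 四十四 (Chinese numeral) → 4×10 + 4 = 44 (decimal)
Start: 44
Convert four (English words) → 4 (decimal)
44 × 4 = 176
Convert 2^3 (power) → 8 (decimal)
176 ÷ 8 = 22
22 × 2 = 44
44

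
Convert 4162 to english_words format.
Convert 4162 (decimal) → 4162 = 4×1000 + 1×100 + 62 → four thousand one hundred sixty-two (English words)
four thousand one hundred sixty-two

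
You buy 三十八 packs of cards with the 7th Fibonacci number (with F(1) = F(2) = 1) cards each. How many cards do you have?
Convert the 7th Fibonacci number (with F(1) = F(2) = 1) (Fibonacci index) → 1, 1, 2, 3, 5, 8, 13 → 13 (decimal)
Convert 三十八 (Chinese numeral) → 3×10 + 8 = 38 (decimal)
Compute 13 × 38 = 494
494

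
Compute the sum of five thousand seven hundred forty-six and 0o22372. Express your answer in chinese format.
Convert five thousand seven hundred forty-six (English words) → 5×1000 + 7×100 + 46 = 5746 (decimal)
Convert 0o22372 (octal) → 2×4096 + 2×512 + 3×64 + 7×8 + 2 = 9466 (decimal)
Compute 5746 + 9466 = 15212
Convert 15212 (decimal) → 15212 = 1×10000 + 5×1000 + 2×100 + 1×10 + 2 → 一万五千二百一十二 (Chinese numeral)
一万五千二百一十二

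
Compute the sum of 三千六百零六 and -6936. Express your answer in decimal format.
Convert 三千六百零六 (Chinese numeral) → 3×1000 + 6×100 + 6 = 3606 (decimal)
Compute 3606 + -6936 = -3330
-3330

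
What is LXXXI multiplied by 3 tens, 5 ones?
Convert LXXXI (Roman numeral) → 50 + 10 + 10 + 10 + 1 = 81 (decimal)
Convert 3 tens, 5 ones (place-value notation) → 3×10 + 5 = 35 (decimal)
Compute 81 × 35 = 2835
2835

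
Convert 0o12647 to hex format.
Convert 0o12647 (octal) → 1×4096 + 2×512 + 6×64 + 4×8 + 7 = 5543 (decimal)
Convert 5543 (decimal) → 5543 = 1×4096 + 5×256 + 10×16 + 7 → 0x15A7 (hexadecimal)
0x15A7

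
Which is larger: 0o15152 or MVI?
Convert 0o15152 (octal) → 1×4096 + 5×512 + 1×64 + 5×8 + 2 = 6762 (decimal)
Convert MVI (Roman numeral) → 1000 + 5 + 1 = 1006 (decimal)
Compare 6762 vs 1006: larger = 6762
6762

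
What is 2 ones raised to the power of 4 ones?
Convert 2 ones (place-value notation) → 2 (decimal)
Convert 4 ones (place-value notation) → 4 (decimal)
Compute 2 ^ 4 = 16
16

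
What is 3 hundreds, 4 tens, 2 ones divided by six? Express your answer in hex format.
Convert 3 hundreds, 4 tens, 2 ones (place-value notation) → 3×100 + 4×10 + 2 = 342 (decimal)
Convert six (English words) → 6 (decimal)
Compute 342 ÷ 6 = 57
Convert 57 (decimal) → 57 = 3×16 + 9 → 0x39 (hexadecimal)
0x39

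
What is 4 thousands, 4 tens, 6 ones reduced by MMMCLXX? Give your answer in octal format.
Convert 4 thousands, 4 tens, 6 ones (place-value notation) → 4×1000 + 4×10 + 6 = 4046 (decimal)
Convert MMMCLXX (Roman numeral) → 1000 + 1000 + 1000 + 100 + 50 + 10 + 10 = 3170 (decimal)
Compute 4046 - 3170 = 876
Convert 876 (decimal) → 876 = 1×512 + 5×64 + 5×8 + 4 → 0o1554 (octal)
0o1554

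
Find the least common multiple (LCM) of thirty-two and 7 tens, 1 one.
Convert thirty-two (English words) → 32 (decimal)
Convert 7 tens, 1 one (place-value notation) → 7×10 + 1 = 71 (decimal)
Compute lcm(32, 71) = 2272
2272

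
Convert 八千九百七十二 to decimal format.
Convert 八千九百七十二 (Chinese numeral) → 8×1000 + 9×100 + 7×10 + 2 = 8972 (decimal)
8972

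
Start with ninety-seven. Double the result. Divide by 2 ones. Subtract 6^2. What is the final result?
Convert ninety-seven (English words) → 97 (decimal)
Start: 97
97 × 2 = 194
Convert 2 ones (place-value notation) → 2 (decimal)
194 ÷ 2 = 97
Convert 6^2 (power) → 36 (decimal)
97 - 36 = 61
61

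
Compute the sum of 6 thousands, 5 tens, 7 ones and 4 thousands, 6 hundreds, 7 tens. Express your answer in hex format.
Convert 6 thousands, 5 tens, 7 ones (place-value notation) → 6×1000 + 5×10 + 7 = 6057 (decimal)
Convert 4 thousands, 6 hundreds, 7 tens (place-value notation) → 4×1000 + 6×100 + 7×10 = 4670 (decimal)
Compute 6057 + 4670 = 10727
Convert 10727 (decimal) → 10727 = 2×4096 + 9×256 + 14×16 + 7 → 0x29E7 (hexadecimal)
0x29E7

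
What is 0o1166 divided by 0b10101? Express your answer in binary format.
Convert 0o1166 (octal) → 1×512 + 1×64 + 6×8 + 6 = 630 (decimal)
Convert 0b10101 (binary) → 16 + 4 + 1 = 21 (decimal)
Compute 630 ÷ 21 = 30
Convert 30 (decimal) → 30 = 16 + 8 + 4 + 2 → 0b11110 (binary)
0b11110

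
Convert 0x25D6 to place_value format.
Convert 0x25D6 (hexadecimal) → 2×4096 + 5×256 + 13×16 + 6 = 9686 (decimal)
Convert 9686 (decimal) → 9686 = 9×1000 + 6×100 + 8×10 + 6 → 9 thousands, 6 hundreds, 8 tens, 6 ones (place-value notation)
9 thousands, 6 hundreds, 8 tens, 6 ones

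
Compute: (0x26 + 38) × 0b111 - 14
Convert 0x26 (hexadecimal) → 2×16 + 6 = 38 (decimal)
Convert 0b111 (binary) → 4 + 2 + 1 = 7 (decimal)
Expression in decimal: (38 + 38) × 7 - 14
Parentheses first: 38 + 38 = 76
Multiply: 76 × 7 = 532
Subtract: 532 - 14 = 518
518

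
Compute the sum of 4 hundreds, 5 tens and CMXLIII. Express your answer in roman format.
Convert 4 hundreds, 5 tens (place-value notation) → 4×100 + 5×10 = 450 (decimal)
Convert CMXLIII (Roman numeral) → 900 + 40 + 1 + 1 + 1 = 943 (decimal)
Compute 450 + 943 = 1393
Convert 1393 (decimal) → 1393 = 1000 + 100 + 100 + 100 + 90 + 1 + 1 + 1 → MCCCXCIII (Roman numeral)
MCCCXCIII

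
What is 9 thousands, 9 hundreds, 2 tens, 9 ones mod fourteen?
Convert 9 thousands, 9 hundreds, 2 tens, 9 ones (place-value notation) → 9×1000 + 9×100 + 2×10 + 9 = 9929 (decimal)
Convert fourteen (English words) → 14 (decimal)
Compute 9929 mod 14 = 3
3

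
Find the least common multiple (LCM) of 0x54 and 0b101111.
Convert 0x54 (hexadecimal) → 5×16 + 4 = 84 (decimal)
Convert 0b101111 (binary) → 32 + 8 + 4 + 2 + 1 = 47 (decimal)
Compute lcm(84, 47) = 3948
3948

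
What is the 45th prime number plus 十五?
The 45th prime number = 197
Convert 十五 (Chinese numeral) → 1×10 + 5 = 15 (decimal)
Compute 197 + 15 = 212
212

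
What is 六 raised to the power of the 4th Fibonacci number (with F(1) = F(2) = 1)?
Convert 六 (Chinese numeral) → 6 (decimal)
Convert the 4th Fibonacci number (with F(1) = F(2) = 1) (Fibonacci index) → 1, 1, 2, 3 → 3 (decimal)
Compute 6 ^ 3 = 216
216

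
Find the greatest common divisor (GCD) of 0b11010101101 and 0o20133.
Convert 0b11010101101 (binary) → 1024 + 512 + 128 + 32 + 8 + 4 + 1 = 1709 (decimal)
Convert 0o20133 (octal) → 2×4096 + 1×64 + 3×8 + 3 = 8283 (decimal)
Compute gcd(1709, 8283) = 1
1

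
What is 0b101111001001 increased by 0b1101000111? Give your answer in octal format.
Convert 0b101111001001 (binary) → 2048 + 512 + 256 + 128 + 64 + 8 + 1 = 3017 (decimal)
Convert 0b1101000111 (binary) → 512 + 256 + 64 + 4 + 2 + 1 = 839 (decimal)
Compute 3017 + 839 = 3856
Convert 3856 (decimal) → 3856 = 7×512 + 4×64 + 2×8 → 0o7420 (octal)
0o7420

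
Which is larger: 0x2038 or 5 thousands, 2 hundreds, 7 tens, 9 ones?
Convert 0x2038 (hexadecimal) → 2×4096 + 3×16 + 8 = 8248 (decimal)
Convert 5 thousands, 2 hundreds, 7 tens, 9 ones (place-value notation) → 5×1000 + 2×100 + 7×10 + 9 = 5279 (decimal)
Compare 8248 vs 5279: larger = 8248
8248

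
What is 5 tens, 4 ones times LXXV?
Convert 5 tens, 4 ones (place-value notation) → 5×10 + 4 = 54 (decimal)
Convert LXXV (Roman numeral) → 50 + 10 + 10 + 5 = 75 (decimal)
Compute 54 × 75 = 4050
4050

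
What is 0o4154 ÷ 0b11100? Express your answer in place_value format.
Convert 0o4154 (octal) → 4×512 + 1×64 + 5×8 + 4 = 2156 (decimal)
Convert 0b11100 (binary) → 16 + 8 + 4 = 28 (decimal)
Compute 2156 ÷ 28 = 77
Convert 77 (decimal) → 77 = 7×10 + 7 → 7 tens, 7 ones (place-value notation)
7 tens, 7 ones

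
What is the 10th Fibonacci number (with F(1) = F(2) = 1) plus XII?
The 10th Fibonacci number (with F(1) = F(2) = 1): 1, 1, 2, 3, 5, 8, 13, 21, 34, 55 → 55
Convert XII (Roman numeral) → 10 + 1 + 1 = 12 (decimal)
Compute 55 + 12 = 67
67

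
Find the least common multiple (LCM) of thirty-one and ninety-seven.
Convert thirty-one (English words) → 31 (decimal)
Convert ninety-seven (English words) → 97 (decimal)
Compute lcm(31, 97) = 3007
3007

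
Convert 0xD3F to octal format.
Convert 0xD3F (hexadecimal) → 13×256 + 3×16 + 15 = 3391 (decimal)
Convert 3391 (decimal) → 3391 = 6×512 + 4×64 + 7×8 + 7 → 0o6477 (octal)
0o6477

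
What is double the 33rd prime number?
The 33rd prime number = 137
Compute 137 × 2 = 274
274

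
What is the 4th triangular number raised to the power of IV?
Convert the 4th triangular number (triangular index) → 4×5/2 = 10 (decimal)
Convert IV (Roman numeral) → 4 (decimal)
Compute 10 ^ 4 = 10000
10000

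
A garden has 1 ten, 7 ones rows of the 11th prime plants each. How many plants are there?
Convert the 11th prime (prime index) → 31 (decimal)
Convert 1 ten, 7 ones (place-value notation) → 1×10 + 7 = 17 (decimal)
Compute 31 × 17 = 527
527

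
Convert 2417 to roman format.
Convert 2417 (decimal) → 2417 = 1000 + 1000 + 400 + 10 + 5 + 1 + 1 → MMCDXVII (Roman numeral)
MMCDXVII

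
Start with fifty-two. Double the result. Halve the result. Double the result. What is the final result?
Convert fifty-two (English words) → 52 (decimal)
Start: 52
52 × 2 = 104
104 ÷ 2 = 52
52 × 2 = 104
104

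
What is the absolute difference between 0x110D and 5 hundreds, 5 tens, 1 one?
Convert 0x110D (hexadecimal) → 1×4096 + 1×256 + 13 = 4365 (decimal)
Convert 5 hundreds, 5 tens, 1 one (place-value notation) → 5×100 + 5×10 + 1 = 551 (decimal)
Compute |4365 - 551| = 3814
3814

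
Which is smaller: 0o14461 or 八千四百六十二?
Convert 0o14461 (octal) → 1×4096 + 4×512 + 4×64 + 6×8 + 1 = 6449 (decimal)
Convert 八千四百六十二 (Chinese numeral) → 8×1000 + 4×100 + 6×10 + 2 = 8462 (decimal)
Compare 6449 vs 8462: smaller = 6449
6449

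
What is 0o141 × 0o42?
Convert 0o141 (octal) → 1×64 + 4×8 + 1 = 97 (decimal)
Convert 0o42 (octal) → 4×8 + 2 = 34 (decimal)
Compute 97 × 34 = 3298
3298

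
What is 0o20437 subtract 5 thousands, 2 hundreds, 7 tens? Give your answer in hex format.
Convert 0o20437 (octal) → 2×4096 + 4×64 + 3×8 + 7 = 8479 (decimal)
Convert 5 thousands, 2 hundreds, 7 tens (place-value notation) → 5×1000 + 2×100 + 7×10 = 5270 (decimal)
Compute 8479 - 5270 = 3209
Convert 3209 (decimal) → 3209 = 12×256 + 8×16 + 9 → 0xC89 (hexadecimal)
0xC89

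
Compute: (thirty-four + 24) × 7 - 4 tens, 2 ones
Convert thirty-four (English words) → 34 (decimal)
Convert 4 tens, 2 ones (place-value notation) → 4×10 + 2 = 42 (decimal)
Expression in decimal: (34 + 24) × 7 - 42
Parentheses first: 34 + 24 = 58
Multiply: 58 × 7 = 406
Subtract: 406 - 42 = 364
364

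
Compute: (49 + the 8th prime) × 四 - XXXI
Convert the 8th prime (prime index) → 19 (decimal)
Convert 四 (Chinese numeral) → 4 (decimal)
Convert XXXI (Roman numeral) → 10 + 10 + 10 + 1 = 31 (decimal)
Expression in decimal: (49 + 19) × 4 - 31
Parentheses first: 49 + 19 = 68
Multiply: 68 × 4 = 272
Subtract: 272 - 31 = 241
241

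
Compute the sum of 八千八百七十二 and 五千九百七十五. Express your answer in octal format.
Convert 八千八百七十二 (Chinese numeral) → 8×1000 + 8×100 + 7×10 + 2 = 8872 (decimal)
Convert 五千九百七十五 (Chinese numeral) → 5×1000 + 9×100 + 7×10 + 5 = 5975 (decimal)
Compute 8872 + 5975 = 14847
Convert 14847 (decimal) → 14847 = 3×4096 + 4×512 + 7×64 + 7×8 + 7 → 0o34777 (octal)
0o34777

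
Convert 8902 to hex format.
Convert 8902 (decimal) → 8902 = 2×4096 + 2×256 + 12×16 + 6 → 0x22C6 (hexadecimal)
0x22C6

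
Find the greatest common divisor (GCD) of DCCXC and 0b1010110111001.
Convert DCCXC (Roman numeral) → 500 + 100 + 100 + 90 = 790 (decimal)
Convert 0b1010110111001 (binary) → 4096 + 1024 + 256 + 128 + 32 + 16 + 8 + 1 = 5561 (decimal)
Compute gcd(790, 5561) = 1
1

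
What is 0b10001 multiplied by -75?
Convert 0b10001 (binary) → 16 + 1 = 17 (decimal)
Compute 17 × -75 = -1275
-1275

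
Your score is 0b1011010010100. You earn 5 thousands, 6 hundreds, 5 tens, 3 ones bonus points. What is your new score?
Convert 0b1011010010100 (binary) → 4096 + 1024 + 512 + 128 + 16 + 4 = 5780 (decimal)
Convert 5 thousands, 6 hundreds, 5 tens, 3 ones (place-value notation) → 5×1000 + 6×100 + 5×10 + 3 = 5653 (decimal)
Compute 5780 + 5653 = 11433
11433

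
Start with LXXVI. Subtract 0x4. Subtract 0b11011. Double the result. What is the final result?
Convert LXXVI (Roman numeral) → 50 + 10 + 10 + 5 + 1 = 76 (decimal)
Start: 76
Convert 0x4 (hexadecimal) → 4 (decimal)
76 - 4 = 72
Convert 0b11011 (binary) → 16 + 8 + 2 + 1 = 27 (decimal)
72 - 27 = 45
45 × 2 = 90
90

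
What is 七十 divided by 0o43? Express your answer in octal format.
Convert 七十 (Chinese numeral) → 7×10 = 70 (decimal)
Convert 0o43 (octal) → 4×8 + 3 = 35 (decimal)
Compute 70 ÷ 35 = 2
Convert 2 (decimal) → 0o2 (octal)
0o2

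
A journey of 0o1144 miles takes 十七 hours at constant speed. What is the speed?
Convert 0o1144 (octal) → 1×512 + 1×64 + 4×8 + 4 = 612 (decimal)
Convert 十七 (Chinese numeral) → 1×10 + 7 = 17 (decimal)
Compute 612 ÷ 17 = 36
36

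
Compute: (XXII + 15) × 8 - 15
Convert XXII (Roman numeral) → 10 + 10 + 1 + 1 = 22 (decimal)
Expression in decimal: (22 + 15) × 8 - 15
Parentheses first: 22 + 15 = 37
Multiply: 37 × 8 = 296
Subtract: 296 - 15 = 281
281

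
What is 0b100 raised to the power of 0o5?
Convert 0b100 (binary) → 4 (decimal)
Convert 0o5 (octal) → 5 (decimal)
Compute 4 ^ 5 = 1024
1024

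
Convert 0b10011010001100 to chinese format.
Convert 0b10011010001100 (binary) → 8192 + 1024 + 512 + 128 + 8 + 4 = 9868 (decimal)
Convert 9868 (decimal) → 9868 = 9×1000 + 8×100 + 6×10 + 8 → 九千八百六十八 (Chinese numeral)
九千八百六十八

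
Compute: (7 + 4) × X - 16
Convert X (Roman numeral) → 10 (decimal)
Expression in decimal: (7 + 4) × 10 - 16
Parentheses first: 7 + 4 = 11
Multiply: 11 × 10 = 110
Subtract: 110 - 16 = 94
94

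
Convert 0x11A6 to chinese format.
Convert 0x11A6 (hexadecimal) → 1×4096 + 1×256 + 10×16 + 6 = 4518 (decimal)
Convert 4518 (decimal) → 4518 = 4×1000 + 5×100 + 1×10 + 8 → 四千五百一十八 (Chinese numeral)
四千五百一十八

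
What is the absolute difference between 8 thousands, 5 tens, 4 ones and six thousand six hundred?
Convert 8 thousands, 5 tens, 4 ones (place-value notation) → 8×1000 + 5×10 + 4 = 8054 (decimal)
Convert six thousand six hundred (English words) → 6×1000 + 6×100 = 6600 (decimal)
Compute |8054 - 6600| = 1454
1454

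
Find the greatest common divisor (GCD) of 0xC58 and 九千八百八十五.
Convert 0xC58 (hexadecimal) → 12×256 + 5×16 + 8 = 3160 (decimal)
Convert 九千八百八十五 (Chinese numeral) → 9×1000 + 8×100 + 8×10 + 5 = 9885 (decimal)
Compute gcd(3160, 9885) = 5
5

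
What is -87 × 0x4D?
Convert 0x4D (hexadecimal) → 4×16 + 13 = 77 (decimal)
Compute -87 × 77 = -6699
-6699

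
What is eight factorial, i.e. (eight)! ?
Convert eight (English words) → 8 (decimal)
Compute 8! = 40320
40320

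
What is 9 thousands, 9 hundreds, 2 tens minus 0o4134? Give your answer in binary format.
Convert 9 thousands, 9 hundreds, 2 tens (place-value notation) → 9×1000 + 9×100 + 2×10 = 9920 (decimal)
Convert 0o4134 (octal) → 4×512 + 1×64 + 3×8 + 4 = 2140 (decimal)
Compute 9920 - 2140 = 7780
Convert 7780 (decimal) → 7780 = 4096 + 2048 + 1024 + 512 + 64 + 32 + 4 → 0b1111001100100 (binary)
0b1111001100100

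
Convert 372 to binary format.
Convert 372 (decimal) → 372 = 256 + 64 + 32 + 16 + 4 → 0b101110100 (binary)
0b101110100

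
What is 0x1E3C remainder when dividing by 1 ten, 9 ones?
Convert 0x1E3C (hexadecimal) → 1×4096 + 14×256 + 3×16 + 12 = 7740 (decimal)
Convert 1 ten, 9 ones (place-value notation) → 1×10 + 9 = 19 (decimal)
Compute 7740 mod 19 = 7
7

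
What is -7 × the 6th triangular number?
Convert the 6th triangular number (triangular index) → 6×7/2 = 21 (decimal)
Compute -7 × 21 = -147
-147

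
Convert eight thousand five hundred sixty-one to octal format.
Convert eight thousand five hundred sixty-one (English words) → 8×1000 + 5×100 + 61 = 8561 (decimal)
Convert 8561 (decimal) → 8561 = 2×4096 + 5×64 + 6×8 + 1 → 0o20561 (octal)
0o20561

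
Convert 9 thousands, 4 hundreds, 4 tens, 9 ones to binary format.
Convert 9 thousands, 4 hundreds, 4 tens, 9 ones (place-value notation) → 9×1000 + 4×100 + 4×10 + 9 = 9449 (decimal)
Convert 9449 (decimal) → 9449 = 8192 + 1024 + 128 + 64 + 32 + 8 + 1 → 0b10010011101001 (binary)
0b10010011101001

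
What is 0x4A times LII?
Convert 0x4A (hexadecimal) → 4×16 + 10 = 74 (decimal)
Convert LII (Roman numeral) → 50 + 1 + 1 = 52 (decimal)
Compute 74 × 52 = 3848
3848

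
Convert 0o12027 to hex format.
Convert 0o12027 (octal) → 1×4096 + 2×512 + 2×8 + 7 = 5143 (decimal)
Convert 5143 (decimal) → 5143 = 1×4096 + 4×256 + 1×16 + 7 → 0x1417 (hexadecimal)
0x1417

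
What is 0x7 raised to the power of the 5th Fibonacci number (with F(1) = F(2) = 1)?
Convert 0x7 (hexadecimal) → 7 (decimal)
Convert the 5th Fibonacci number (with F(1) = F(2) = 1) (Fibonacci index) → 1, 1, 2, 3, 5 → 5 (decimal)
Compute 7 ^ 5 = 16807
16807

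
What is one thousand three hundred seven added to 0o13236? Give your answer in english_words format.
Convert one thousand three hundred seven (English words) → 1×1000 + 3×100 + 7 = 1307 (decimal)
Convert 0o13236 (octal) → 1×4096 + 3×512 + 2×64 + 3×8 + 6 = 5790 (decimal)
Compute 1307 + 5790 = 7097
Convert 7097 (decimal) → 7097 = 7×1000 + 97 → seven thousand ninety-seven (English words)
seven thousand ninety-seven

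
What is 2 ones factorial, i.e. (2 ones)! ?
Convert 2 ones (place-value notation) → 2 (decimal)
Compute 2! = 2
2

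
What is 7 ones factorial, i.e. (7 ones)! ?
Convert 7 ones (place-value notation) → 7 (decimal)
Compute 7! = 5040
5040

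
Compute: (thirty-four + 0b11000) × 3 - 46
Convert thirty-four (English words) → 34 (decimal)
Convert 0b11000 (binary) → 16 + 8 = 24 (decimal)
Expression in decimal: (34 + 24) × 3 - 46
Parentheses first: 34 + 24 = 58
Multiply: 58 × 3 = 174
Subtract: 174 - 46 = 128
128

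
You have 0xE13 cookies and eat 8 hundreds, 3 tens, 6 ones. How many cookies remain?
Convert 0xE13 (hexadecimal) → 14×256 + 1×16 + 3 = 3603 (decimal)
Convert 8 hundreds, 3 tens, 6 ones (place-value notation) → 8×100 + 3×10 + 6 = 836 (decimal)
Compute 3603 - 836 = 2767
2767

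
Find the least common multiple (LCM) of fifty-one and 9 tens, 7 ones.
Convert fifty-one (English words) → 51 (decimal)
Convert 9 tens, 7 ones (place-value notation) → 9×10 + 7 = 97 (decimal)
Compute lcm(51, 97) = 4947
4947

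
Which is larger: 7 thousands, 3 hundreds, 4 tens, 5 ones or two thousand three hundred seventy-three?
Convert 7 thousands, 3 hundreds, 4 tens, 5 ones (place-value notation) → 7×1000 + 3×100 + 4×10 + 5 = 7345 (decimal)
Convert two thousand three hundred seventy-three (English words) → 2×1000 + 3×100 + 73 = 2373 (decimal)
Compare 7345 vs 2373: larger = 7345
7345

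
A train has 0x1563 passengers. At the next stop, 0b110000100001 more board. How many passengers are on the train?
Convert 0x1563 (hexadecimal) → 1×4096 + 5×256 + 6×16 + 3 = 5475 (decimal)
Convert 0b110000100001 (binary) → 2048 + 1024 + 32 + 1 = 3105 (decimal)
Compute 5475 + 3105 = 8580
8580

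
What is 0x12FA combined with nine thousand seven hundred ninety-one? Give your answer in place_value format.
Convert 0x12FA (hexadecimal) → 1×4096 + 2×256 + 15×16 + 10 = 4858 (decimal)
Convert nine thousand seven hundred ninety-one (English words) → 9×1000 + 7×100 + 91 = 9791 (decimal)
Compute 4858 + 9791 = 14649
Convert 14649 (decimal) → 14649 = 14×1000 + 6×100 + 4×10 + 9 → 14 thousands, 6 hundreds, 4 tens, 9 ones (place-value notation)
14 thousands, 6 hundreds, 4 tens, 9 ones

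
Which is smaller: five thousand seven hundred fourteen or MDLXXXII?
Convert five thousand seven hundred fourteen (English words) → 5×1000 + 7×100 + 14 = 5714 (decimal)
Convert MDLXXXII (Roman numeral) → 1000 + 500 + 50 + 10 + 10 + 10 + 1 + 1 = 1582 (decimal)
Compare 5714 vs 1582: smaller = 1582
1582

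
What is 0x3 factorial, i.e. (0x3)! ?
Convert 0x3 (hexadecimal) → 3 (decimal)
Compute 3! = 6
6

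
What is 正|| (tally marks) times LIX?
Convert 正|| (tally marks) → 5 + 2 = 7 (decimal)
Convert LIX (Roman numeral) → 50 + 9 = 59 (decimal)
Compute 7 × 59 = 413
413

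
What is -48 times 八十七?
Convert 八十七 (Chinese numeral) → 8×10 + 7 = 87 (decimal)
Compute -48 × 87 = -4176
-4176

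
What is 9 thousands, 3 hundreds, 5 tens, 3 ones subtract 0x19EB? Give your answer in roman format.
Convert 9 thousands, 3 hundreds, 5 tens, 3 ones (place-value notation) → 9×1000 + 3×100 + 5×10 + 3 = 9353 (decimal)
Convert 0x19EB (hexadecimal) → 1×4096 + 9×256 + 14×16 + 11 = 6635 (decimal)
Compute 9353 - 6635 = 2718
Convert 2718 (decimal) → 2718 = 1000 + 1000 + 500 + 100 + 100 + 10 + 5 + 1 + 1 + 1 → MMDCCXVIII (Roman numeral)
MMDCCXVIII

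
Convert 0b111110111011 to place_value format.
Convert 0b111110111011 (binary) → 2048 + 1024 + 512 + 256 + 128 + 32 + 16 + 8 + 2 + 1 = 4027 (decimal)
Convert 4027 (decimal) → 4027 = 4×1000 + 2×10 + 7 → 4 thousands, 2 tens, 7 ones (place-value notation)
4 thousands, 2 tens, 7 ones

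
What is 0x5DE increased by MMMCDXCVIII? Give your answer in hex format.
Convert 0x5DE (hexadecimal) → 5×256 + 13×16 + 14 = 1502 (decimal)
Convert MMMCDXCVIII (Roman numeral) → 1000 + 1000 + 1000 + 400 + 90 + 5 + 1 + 1 + 1 = 3498 (decimal)
Compute 1502 + 3498 = 5000
Convert 5000 (decimal) → 5000 = 1×4096 + 3×256 + 8×16 + 8 → 0x1388 (hexadecimal)
0x1388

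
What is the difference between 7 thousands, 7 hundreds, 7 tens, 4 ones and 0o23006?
Convert 7 thousands, 7 hundreds, 7 tens, 4 ones (place-value notation) → 7×1000 + 7×100 + 7×10 + 4 = 7774 (decimal)
Convert 0o23006 (octal) → 2×4096 + 3×512 + 6 = 9734 (decimal)
Difference: |7774 - 9734| = 1960
1960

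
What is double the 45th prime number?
The 45th prime number = 197
Compute 197 × 2 = 394
394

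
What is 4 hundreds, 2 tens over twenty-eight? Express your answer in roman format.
Convert 4 hundreds, 2 tens (place-value notation) → 4×100 + 2×10 = 420 (decimal)
Convert twenty-eight (English words) → 28 (decimal)
Compute 420 ÷ 28 = 15
Convert 15 (decimal) → 15 = 10 + 5 → XV (Roman numeral)
XV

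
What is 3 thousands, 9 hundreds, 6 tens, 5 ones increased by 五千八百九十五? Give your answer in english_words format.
Convert 3 thousands, 9 hundreds, 6 tens, 5 ones (place-value notation) → 3×1000 + 9×100 + 6×10 + 5 = 3965 (decimal)
Convert 五千八百九十五 (Chinese numeral) → 5×1000 + 8×100 + 9×10 + 5 = 5895 (decimal)
Compute 3965 + 5895 = 9860
Convert 9860 (decimal) → 9860 = 9×1000 + 8×100 + 60 → nine thousand eight hundred sixty (English words)
nine thousand eight hundred sixty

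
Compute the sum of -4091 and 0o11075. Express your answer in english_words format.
Convert 0o11075 (octal) → 1×4096 + 1×512 + 7×8 + 5 = 4669 (decimal)
Compute -4091 + 4669 = 578
Convert 578 (decimal) → 578 = 5×100 + 78 → five hundred seventy-eight (English words)
five hundred seventy-eight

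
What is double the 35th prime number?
The 35th prime number = 149
Compute 149 × 2 = 298
298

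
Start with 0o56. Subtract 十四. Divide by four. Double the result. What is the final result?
Convert 0o56 (octal) → 5×8 + 6 = 46 (decimal)
Start: 46
Convert 十四 (Chinese numeral) → 1×10 + 4 = 14 (decimal)
46 - 14 = 32
Convert four (English words) → 4 (decimal)
32 ÷ 4 = 8
8 × 2 = 16
16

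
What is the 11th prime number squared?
The 11th prime number = 31
Compute 31² = 31 × 31 = 961
961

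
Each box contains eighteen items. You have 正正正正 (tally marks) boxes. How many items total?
Convert eighteen (English words) → 18 (decimal)
Convert 正正正正 (tally marks) → 5 + 5 + 5 + 5 = 20 (decimal)
Compute 18 × 20 = 360
360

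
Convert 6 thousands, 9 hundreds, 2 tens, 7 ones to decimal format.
Convert 6 thousands, 9 hundreds, 2 tens, 7 ones (place-value notation) → 6×1000 + 9×100 + 2×10 + 7 = 6927 (decimal)
6927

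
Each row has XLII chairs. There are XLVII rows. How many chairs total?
Convert XLII (Roman numeral) → 40 + 1 + 1 = 42 (decimal)
Convert XLVII (Roman numeral) → 40 + 5 + 1 + 1 = 47 (decimal)
Compute 42 × 47 = 1974
1974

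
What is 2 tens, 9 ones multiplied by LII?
Convert 2 tens, 9 ones (place-value notation) → 2×10 + 9 = 29 (decimal)
Convert LII (Roman numeral) → 50 + 1 + 1 = 52 (decimal)
Compute 29 × 52 = 1508
1508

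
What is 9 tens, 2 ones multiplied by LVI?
Convert 9 tens, 2 ones (place-value notation) → 9×10 + 2 = 92 (decimal)
Convert LVI (Roman numeral) → 50 + 5 + 1 = 56 (decimal)
Compute 92 × 56 = 5152
5152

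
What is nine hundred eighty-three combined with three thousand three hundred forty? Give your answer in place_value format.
Convert nine hundred eighty-three (English words) → 9×100 + 83 = 983 (decimal)
Convert three thousand three hundred forty (English words) → 3×1000 + 3×100 + 40 = 3340 (decimal)
Compute 983 + 3340 = 4323
Convert 4323 (decimal) → 4323 = 4×1000 + 3×100 + 2×10 + 3 → 4 thousands, 3 hundreds, 2 tens, 3 ones (place-value notation)
4 thousands, 3 hundreds, 2 tens, 3 ones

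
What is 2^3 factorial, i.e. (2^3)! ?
Convert 2^3 (power) → 8 (decimal)
Compute 8! = 40320
40320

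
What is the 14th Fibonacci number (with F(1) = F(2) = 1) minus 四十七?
The 14th Fibonacci number (with F(1) = F(2) = 1): 1, 1, 2, 3, 5, 8, 13, 21, 34, 55, 89, 144, 233, 377 → 377
Convert 四十七 (Chinese numeral) → 4×10 + 7 = 47 (decimal)
Compute 377 - 47 = 330
330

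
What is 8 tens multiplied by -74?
Convert 8 tens (place-value notation) → 8×10 = 80 (decimal)
Compute 80 × -74 = -5920
-5920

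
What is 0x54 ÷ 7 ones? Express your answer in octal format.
Convert 0x54 (hexadecimal) → 5×16 + 4 = 84 (decimal)
Convert 7 ones (place-value notation) → 7 (decimal)
Compute 84 ÷ 7 = 12
Convert 12 (decimal) → 12 = 1×8 + 4 → 0o14 (octal)
0o14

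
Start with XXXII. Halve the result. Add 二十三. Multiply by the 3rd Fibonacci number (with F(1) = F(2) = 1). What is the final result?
Convert XXXII (Roman numeral) → 10 + 10 + 10 + 1 + 1 = 32 (decimal)
Start: 32
32 ÷ 2 = 16
Convert 二十三 (Chinese numeral) → 2×10 + 3 = 23 (decimal)
16 + 23 = 39
Convert the 3rd Fibonacci number (with F(1) = F(2) = 1) (Fibonacci index) → 1, 1, 2 → 2 (decimal)
39 × 2 = 78
78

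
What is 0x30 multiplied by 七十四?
Convert 0x30 (hexadecimal) → 3×16 = 48 (decimal)
Convert 七十四 (Chinese numeral) → 7×10 + 4 = 74 (decimal)
Compute 48 × 74 = 3552
3552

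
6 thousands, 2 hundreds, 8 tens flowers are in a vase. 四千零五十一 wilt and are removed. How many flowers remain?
Convert 6 thousands, 2 hundreds, 8 tens (place-value notation) → 6×1000 + 2×100 + 8×10 = 6280 (decimal)
Convert 四千零五十一 (Chinese numeral) → 4×1000 + 5×10 + 1 = 4051 (decimal)
Compute 6280 - 4051 = 2229
2229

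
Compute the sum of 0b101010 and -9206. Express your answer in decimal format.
Convert 0b101010 (binary) → 32 + 8 + 2 = 42 (decimal)
Compute 42 + -9206 = -9164
-9164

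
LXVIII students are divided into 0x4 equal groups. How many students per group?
Convert LXVIII (Roman numeral) → 50 + 10 + 5 + 1 + 1 + 1 = 68 (decimal)
Convert 0x4 (hexadecimal) → 4 (decimal)
Compute 68 ÷ 4 = 17
17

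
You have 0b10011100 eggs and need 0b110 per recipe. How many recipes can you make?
Convert 0b10011100 (binary) → 128 + 16 + 8 + 4 = 156 (decimal)
Convert 0b110 (binary) → 4 + 2 = 6 (decimal)
Compute 156 ÷ 6 = 26
26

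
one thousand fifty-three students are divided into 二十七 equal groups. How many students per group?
Convert one thousand fifty-three (English words) → 1×1000 + 53 = 1053 (decimal)
Convert 二十七 (Chinese numeral) → 2×10 + 7 = 27 (decimal)
Compute 1053 ÷ 27 = 39
39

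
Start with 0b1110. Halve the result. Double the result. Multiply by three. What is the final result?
Convert 0b1110 (binary) → 8 + 4 + 2 = 14 (decimal)
Start: 14
14 ÷ 2 = 7
7 × 2 = 14
Convert three (English words) → 3 (decimal)
14 × 3 = 42
42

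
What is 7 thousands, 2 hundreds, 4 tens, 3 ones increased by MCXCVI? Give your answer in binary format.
Convert 7 thousands, 2 hundreds, 4 tens, 3 ones (place-value notation) → 7×1000 + 2×100 + 4×10 + 3 = 7243 (decimal)
Convert MCXCVI (Roman numeral) → 1000 + 100 + 90 + 5 + 1 = 1196 (decimal)
Compute 7243 + 1196 = 8439
Convert 8439 (decimal) → 8439 = 8192 + 128 + 64 + 32 + 16 + 4 + 2 + 1 → 0b10000011110111 (binary)
0b10000011110111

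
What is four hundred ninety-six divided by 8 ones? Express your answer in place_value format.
Convert four hundred ninety-six (English words) → 4×100 + 96 = 496 (decimal)
Convert 8 ones (place-value notation) → 8 (decimal)
Compute 496 ÷ 8 = 62
Convert 62 (decimal) → 62 = 6×10 + 2 → 6 tens, 2 ones (place-value notation)
6 tens, 2 ones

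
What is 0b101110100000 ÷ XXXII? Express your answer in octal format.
Convert 0b101110100000 (binary) → 2048 + 512 + 256 + 128 + 32 = 2976 (decimal)
Convert XXXII (Roman numeral) → 10 + 10 + 10 + 1 + 1 = 32 (decimal)
Compute 2976 ÷ 32 = 93
Convert 93 (decimal) → 93 = 1×64 + 3×8 + 5 → 0o135 (octal)
0o135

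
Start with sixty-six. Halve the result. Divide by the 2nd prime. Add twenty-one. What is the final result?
Convert sixty-six (English words) → 66 (decimal)
Start: 66
66 ÷ 2 = 33
Convert the 2nd prime (prime index) → 3 (decimal)
33 ÷ 3 = 11
Convert twenty-one (English words) → 21 (decimal)
11 + 21 = 32
32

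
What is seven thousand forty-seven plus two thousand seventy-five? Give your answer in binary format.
Convert seven thousand forty-seven (English words) → 7×1000 + 47 = 7047 (decimal)
Convert two thousand seventy-five (English words) → 2×1000 + 75 = 2075 (decimal)
Compute 7047 + 2075 = 9122
Convert 9122 (decimal) → 9122 = 8192 + 512 + 256 + 128 + 32 + 2 → 0b10001110100010 (binary)
0b10001110100010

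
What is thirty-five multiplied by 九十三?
Convert thirty-five (English words) → 35 (decimal)
Convert 九十三 (Chinese numeral) → 9×10 + 3 = 93 (decimal)
Compute 35 × 93 = 3255
3255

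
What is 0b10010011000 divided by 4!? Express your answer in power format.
Convert 0b10010011000 (binary) → 1024 + 128 + 16 + 8 = 1176 (decimal)
Convert 4! (factorial) → 24 (decimal)
Compute 1176 ÷ 24 = 49
Convert 49 (decimal) → 7^2 (power)
7^2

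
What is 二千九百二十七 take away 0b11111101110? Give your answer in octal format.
Convert 二千九百二十七 (Chinese numeral) → 2×1000 + 9×100 + 2×10 + 7 = 2927 (decimal)
Convert 0b11111101110 (binary) → 1024 + 512 + 256 + 128 + 64 + 32 + 8 + 4 + 2 = 2030 (decimal)
Compute 2927 - 2030 = 897
Convert 897 (decimal) → 897 = 1×512 + 6×64 + 1 → 0o1601 (octal)
0o1601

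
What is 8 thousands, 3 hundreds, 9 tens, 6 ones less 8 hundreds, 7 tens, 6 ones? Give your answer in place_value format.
Convert 8 thousands, 3 hundreds, 9 tens, 6 ones (place-value notation) → 8×1000 + 3×100 + 9×10 + 6 = 8396 (decimal)
Convert 8 hundreds, 7 tens, 6 ones (place-value notation) → 8×100 + 7×10 + 6 = 876 (decimal)
Compute 8396 - 876 = 7520
Convert 7520 (decimal) → 7520 = 7×1000 + 5×100 + 2×10 → 7 thousands, 5 hundreds, 2 tens (place-value notation)
7 thousands, 5 hundreds, 2 tens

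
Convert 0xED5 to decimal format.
Convert 0xED5 (hexadecimal) → 14×256 + 13×16 + 5 = 3797 (decimal)
3797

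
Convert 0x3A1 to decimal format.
Convert 0x3A1 (hexadecimal) → 3×256 + 10×16 + 1 = 929 (decimal)
929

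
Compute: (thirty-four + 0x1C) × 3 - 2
Convert thirty-four (English words) → 34 (decimal)
Convert 0x1C (hexadecimal) → 1×16 + 12 = 28 (decimal)
Expression in decimal: (34 + 28) × 3 - 2
Parentheses first: 34 + 28 = 62
Multiply: 62 × 3 = 186
Subtract: 186 - 2 = 184
184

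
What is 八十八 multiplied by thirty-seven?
Convert 八十八 (Chinese numeral) → 8×10 + 8 = 88 (decimal)
Convert thirty-seven (English words) → 37 (decimal)
Compute 88 × 37 = 3256
3256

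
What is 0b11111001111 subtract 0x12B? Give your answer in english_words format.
Convert 0b11111001111 (binary) → 1024 + 512 + 256 + 128 + 64 + 8 + 4 + 2 + 1 = 1999 (decimal)
Convert 0x12B (hexadecimal) → 1×256 + 2×16 + 11 = 299 (decimal)
Compute 1999 - 299 = 1700
Convert 1700 (decimal) → 1700 = 1×1000 + 7×100 → one thousand seven hundred (English words)
one thousand seven hundred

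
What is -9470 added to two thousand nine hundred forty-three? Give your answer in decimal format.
Convert two thousand nine hundred forty-three (English words) → 2×1000 + 9×100 + 43 = 2943 (decimal)
Compute -9470 + 2943 = -6527
-6527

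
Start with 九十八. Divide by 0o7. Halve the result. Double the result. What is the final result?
Convert 九十八 (Chinese numeral) → 9×10 + 8 = 98 (decimal)
Start: 98
Convert 0o7 (octal) → 7 (decimal)
98 ÷ 7 = 14
14 ÷ 2 = 7
7 × 2 = 14
14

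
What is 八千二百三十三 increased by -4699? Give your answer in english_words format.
Convert 八千二百三十三 (Chinese numeral) → 8×1000 + 2×100 + 3×10 + 3 = 8233 (decimal)
Compute 8233 + -4699 = 3534
Convert 3534 (decimal) → 3534 = 3×1000 + 5×100 + 34 → three thousand five hundred thirty-four (English words)
three thousand five hundred thirty-four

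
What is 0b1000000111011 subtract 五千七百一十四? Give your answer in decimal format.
Convert 0b1000000111011 (binary) → 4096 + 32 + 16 + 8 + 2 + 1 = 4155 (decimal)
Convert 五千七百一十四 (Chinese numeral) → 5×1000 + 7×100 + 1×10 + 4 = 5714 (decimal)
Compute 4155 - 5714 = -1559
-1559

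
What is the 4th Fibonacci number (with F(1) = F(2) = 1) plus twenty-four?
The 4th Fibonacci number (with F(1) = F(2) = 1): 1, 1, 2, 3 → 3
Convert twenty-four (English words) → 24 (decimal)
Compute 3 + 24 = 27
27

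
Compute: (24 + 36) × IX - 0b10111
Convert IX (Roman numeral) → 9 (decimal)
Convert 0b10111 (binary) → 16 + 4 + 2 + 1 = 23 (decimal)
Expression in decimal: (24 + 36) × 9 - 23
Parentheses first: 24 + 36 = 60
Multiply: 60 × 9 = 540
Subtract: 540 - 23 = 517
517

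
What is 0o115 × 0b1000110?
Convert 0o115 (octal) → 1×64 + 1×8 + 5 = 77 (decimal)
Convert 0b1000110 (binary) → 64 + 4 + 2 = 70 (decimal)
Compute 77 × 70 = 5390
5390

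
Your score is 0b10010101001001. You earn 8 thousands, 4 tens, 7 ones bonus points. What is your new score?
Convert 0b10010101001001 (binary) → 8192 + 1024 + 256 + 64 + 8 + 1 = 9545 (decimal)
Convert 8 thousands, 4 tens, 7 ones (place-value notation) → 8×1000 + 4×10 + 7 = 8047 (decimal)
Compute 9545 + 8047 = 17592
17592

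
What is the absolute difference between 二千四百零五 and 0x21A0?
Convert 二千四百零五 (Chinese numeral) → 2×1000 + 4×100 + 5 = 2405 (decimal)
Convert 0x21A0 (hexadecimal) → 2×4096 + 1×256 + 10×16 = 8608 (decimal)
Compute |2405 - 8608| = 6203
6203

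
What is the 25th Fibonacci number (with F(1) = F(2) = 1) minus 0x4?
The 25th Fibonacci number (with F(1) = F(2) = 1) = 75025
Convert 0x4 (hexadecimal) → 4 (decimal)
Compute 75025 - 4 = 75021
75021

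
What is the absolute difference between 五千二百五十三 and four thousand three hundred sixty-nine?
Convert 五千二百五十三 (Chinese numeral) → 5×1000 + 2×100 + 5×10 + 3 = 5253 (decimal)
Convert four thousand three hundred sixty-nine (English words) → 4×1000 + 3×100 + 69 = 4369 (decimal)
Compute |5253 - 4369| = 884
884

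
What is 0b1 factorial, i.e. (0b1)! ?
Convert 0b1 (binary) → 1 (decimal)
Compute 1! = 1
1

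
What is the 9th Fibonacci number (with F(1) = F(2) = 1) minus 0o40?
The 9th Fibonacci number (with F(1) = F(2) = 1): 1, 1, 2, 3, 5, 8, 13, 21, 34 → 34
Convert 0o40 (octal) → 4×8 = 32 (decimal)
Compute 34 - 32 = 2
2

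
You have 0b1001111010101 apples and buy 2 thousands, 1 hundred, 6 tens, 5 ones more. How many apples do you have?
Convert 0b1001111010101 (binary) → 4096 + 512 + 256 + 128 + 64 + 16 + 4 + 1 = 5077 (decimal)
Convert 2 thousands, 1 hundred, 6 tens, 5 ones (place-value notation) → 2×1000 + 1×100 + 6×10 + 5 = 2165 (decimal)
Compute 5077 + 2165 = 7242
7242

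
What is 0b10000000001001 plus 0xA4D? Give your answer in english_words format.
Convert 0b10000000001001 (binary) → 8192 + 8 + 1 = 8201 (decimal)
Convert 0xA4D (hexadecimal) → 10×256 + 4×16 + 13 = 2637 (decimal)
Compute 8201 + 2637 = 10838
Convert 10838 (decimal) → 10838 = 10×1000 + 8×100 + 38 → ten thousand eight hundred thirty-eight (English words)
ten thousand eight hundred thirty-eight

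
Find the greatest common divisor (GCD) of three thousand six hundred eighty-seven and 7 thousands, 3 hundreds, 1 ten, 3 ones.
Convert three thousand six hundred eighty-seven (English words) → 3×1000 + 6×100 + 87 = 3687 (decimal)
Convert 7 thousands, 3 hundreds, 1 ten, 3 ones (place-value notation) → 7×1000 + 3×100 + 1×10 + 3 = 7313 (decimal)
Compute gcd(3687, 7313) = 1
1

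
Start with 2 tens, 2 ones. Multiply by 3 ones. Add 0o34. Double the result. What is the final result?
Convert 2 tens, 2 ones (place-value notation) → 2×10 + 2 = 22 (decimal)
Start: 22
Convert 3 ones (place-value notation) → 3 (decimal)
22 × 3 = 66
Convert 0o34 (octal) → 3×8 + 4 = 28 (decimal)
66 + 28 = 94
94 × 2 = 188
188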